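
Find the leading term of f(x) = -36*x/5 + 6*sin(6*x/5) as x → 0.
-216*x**3/125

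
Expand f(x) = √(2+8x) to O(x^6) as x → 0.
sqrt(2) + 2*sqrt(2)*x - 2*sqrt(2)*x**2 + 4*sqrt(2)*x**3 - 10*sqrt(2)*x**4 + 28*sqrt(2)*x**5 + O(x**6)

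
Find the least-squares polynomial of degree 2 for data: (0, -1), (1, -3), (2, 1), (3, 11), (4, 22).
-10/7 + (-22/7)x + (16/7)x²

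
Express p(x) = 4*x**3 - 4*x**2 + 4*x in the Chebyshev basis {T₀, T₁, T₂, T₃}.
(-2)T₀ + (7)T₁ + (-2)T₂ + T₃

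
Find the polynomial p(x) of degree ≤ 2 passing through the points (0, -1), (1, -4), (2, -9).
-x**2 - 2*x - 1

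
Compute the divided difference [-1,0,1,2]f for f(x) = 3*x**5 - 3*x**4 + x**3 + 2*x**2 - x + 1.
10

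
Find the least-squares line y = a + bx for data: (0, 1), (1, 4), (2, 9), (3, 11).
a = 1, b = 7/2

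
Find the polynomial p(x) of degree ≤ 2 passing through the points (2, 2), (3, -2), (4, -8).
-x**2 + x + 4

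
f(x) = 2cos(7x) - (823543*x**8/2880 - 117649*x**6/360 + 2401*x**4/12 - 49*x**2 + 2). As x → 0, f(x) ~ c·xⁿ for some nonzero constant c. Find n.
10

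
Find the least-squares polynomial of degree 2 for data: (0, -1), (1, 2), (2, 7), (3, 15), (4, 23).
-8/7 + (167/70)x + (13/14)x²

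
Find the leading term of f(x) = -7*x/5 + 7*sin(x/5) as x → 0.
-7*x**3/750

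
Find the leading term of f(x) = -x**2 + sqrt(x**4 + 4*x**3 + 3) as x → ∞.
2*x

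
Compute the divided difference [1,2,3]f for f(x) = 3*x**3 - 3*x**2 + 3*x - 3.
15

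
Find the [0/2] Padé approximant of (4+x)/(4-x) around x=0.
1/(x**2/8 - x/2 + 1)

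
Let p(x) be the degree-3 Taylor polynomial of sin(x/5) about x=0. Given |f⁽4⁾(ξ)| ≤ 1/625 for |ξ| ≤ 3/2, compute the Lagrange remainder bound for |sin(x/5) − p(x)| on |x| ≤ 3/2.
27/80000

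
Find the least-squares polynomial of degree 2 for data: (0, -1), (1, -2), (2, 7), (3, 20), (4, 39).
-53/35 + (-83/35)x + (22/7)x²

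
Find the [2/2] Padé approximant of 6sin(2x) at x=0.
12*x/(2*x**2/3 + 1)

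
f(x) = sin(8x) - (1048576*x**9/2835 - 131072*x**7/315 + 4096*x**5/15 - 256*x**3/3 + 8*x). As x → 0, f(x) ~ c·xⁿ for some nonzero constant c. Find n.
11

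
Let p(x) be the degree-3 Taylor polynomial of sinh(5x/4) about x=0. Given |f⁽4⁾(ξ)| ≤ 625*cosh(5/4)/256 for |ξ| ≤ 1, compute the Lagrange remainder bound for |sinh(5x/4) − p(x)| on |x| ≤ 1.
625*cosh(5/4)/6144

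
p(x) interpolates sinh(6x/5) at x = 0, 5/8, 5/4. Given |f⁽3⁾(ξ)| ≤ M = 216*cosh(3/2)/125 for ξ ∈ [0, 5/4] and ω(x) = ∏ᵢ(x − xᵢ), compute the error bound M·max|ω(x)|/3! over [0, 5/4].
sqrt(3)*cosh(3/2)/64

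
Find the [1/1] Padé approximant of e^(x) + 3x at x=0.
(31*x/8 + 1)/(1 - x/8)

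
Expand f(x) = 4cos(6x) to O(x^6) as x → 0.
4 - 72*x**2 + 216*x**4 + O(x**6)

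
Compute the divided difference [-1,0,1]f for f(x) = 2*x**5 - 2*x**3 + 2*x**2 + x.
2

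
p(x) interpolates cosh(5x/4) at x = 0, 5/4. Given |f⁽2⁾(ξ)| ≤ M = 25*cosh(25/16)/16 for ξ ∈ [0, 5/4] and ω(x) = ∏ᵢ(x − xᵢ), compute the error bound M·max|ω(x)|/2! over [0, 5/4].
625*cosh(25/16)/2048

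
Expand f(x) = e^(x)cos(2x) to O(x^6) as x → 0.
1 + x - 3*x**2/2 - 11*x**3/6 - 7*x**4/24 + 41*x**5/120 + O(x**6)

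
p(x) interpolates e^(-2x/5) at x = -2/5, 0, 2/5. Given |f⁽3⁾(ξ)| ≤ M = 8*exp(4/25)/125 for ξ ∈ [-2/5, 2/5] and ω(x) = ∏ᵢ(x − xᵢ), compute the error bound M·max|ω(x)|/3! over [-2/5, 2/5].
64*sqrt(3)*exp(4/25)/421875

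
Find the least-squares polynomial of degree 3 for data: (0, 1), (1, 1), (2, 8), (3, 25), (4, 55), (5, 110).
5/7 + (10/21)x + (-9/28)x² + (11/12)x³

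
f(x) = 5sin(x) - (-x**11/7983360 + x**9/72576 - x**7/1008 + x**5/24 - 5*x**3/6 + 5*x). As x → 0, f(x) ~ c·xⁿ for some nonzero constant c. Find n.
13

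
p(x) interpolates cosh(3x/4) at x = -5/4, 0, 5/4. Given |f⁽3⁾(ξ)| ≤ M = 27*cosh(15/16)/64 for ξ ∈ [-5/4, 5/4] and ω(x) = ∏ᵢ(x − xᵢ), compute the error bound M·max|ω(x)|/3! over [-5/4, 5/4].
125*sqrt(3)*cosh(15/16)/4096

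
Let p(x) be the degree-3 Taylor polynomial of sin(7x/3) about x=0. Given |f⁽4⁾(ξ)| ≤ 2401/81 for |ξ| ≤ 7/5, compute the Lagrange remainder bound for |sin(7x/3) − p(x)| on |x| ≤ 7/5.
5764801/1215000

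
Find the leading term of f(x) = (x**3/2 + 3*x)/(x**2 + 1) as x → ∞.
x/2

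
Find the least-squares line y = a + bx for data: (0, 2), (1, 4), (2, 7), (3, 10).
a = 17/10, b = 27/10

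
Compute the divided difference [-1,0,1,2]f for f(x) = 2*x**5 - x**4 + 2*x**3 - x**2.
10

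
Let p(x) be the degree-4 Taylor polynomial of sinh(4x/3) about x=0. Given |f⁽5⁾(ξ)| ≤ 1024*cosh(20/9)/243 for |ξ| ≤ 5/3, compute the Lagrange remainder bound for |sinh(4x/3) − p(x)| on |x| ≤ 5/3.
80000*cosh(20/9)/177147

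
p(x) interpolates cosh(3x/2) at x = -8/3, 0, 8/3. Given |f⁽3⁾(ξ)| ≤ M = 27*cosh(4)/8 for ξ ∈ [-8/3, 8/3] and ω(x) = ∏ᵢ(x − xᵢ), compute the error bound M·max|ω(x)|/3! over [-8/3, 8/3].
64*sqrt(3)*cosh(4)/27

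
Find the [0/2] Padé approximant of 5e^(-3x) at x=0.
5/(9*x**2/2 + 3*x + 1)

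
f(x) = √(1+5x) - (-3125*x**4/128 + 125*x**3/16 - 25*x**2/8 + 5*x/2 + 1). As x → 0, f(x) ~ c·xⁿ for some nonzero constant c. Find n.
5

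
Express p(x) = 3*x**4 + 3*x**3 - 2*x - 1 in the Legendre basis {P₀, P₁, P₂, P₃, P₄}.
(-2/5)P₀ + (-1/5)P₁ + (12/7)P₂ + (6/5)P₃ + (24/35)P₄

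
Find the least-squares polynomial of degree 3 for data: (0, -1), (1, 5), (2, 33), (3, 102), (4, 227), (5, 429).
-65/63 + (166/189)x + (139/63)x² + (80/27)x³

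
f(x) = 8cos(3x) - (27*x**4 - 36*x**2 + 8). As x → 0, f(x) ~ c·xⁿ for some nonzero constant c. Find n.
6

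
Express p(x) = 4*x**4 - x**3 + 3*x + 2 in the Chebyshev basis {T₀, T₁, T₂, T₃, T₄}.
(7/2)T₀ + (9/4)T₁ + (2)T₂ + (-1/4)T₃ + (1/2)T₄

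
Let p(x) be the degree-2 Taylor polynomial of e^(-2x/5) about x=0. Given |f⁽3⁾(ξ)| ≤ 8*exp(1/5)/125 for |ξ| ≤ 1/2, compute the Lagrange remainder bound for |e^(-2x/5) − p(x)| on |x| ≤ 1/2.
exp(1/5)/750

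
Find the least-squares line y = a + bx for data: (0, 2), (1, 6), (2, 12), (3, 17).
a = 8/5, b = 51/10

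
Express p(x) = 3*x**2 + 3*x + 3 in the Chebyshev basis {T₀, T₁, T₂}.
(9/2)T₀ + (3)T₁ + (3/2)T₂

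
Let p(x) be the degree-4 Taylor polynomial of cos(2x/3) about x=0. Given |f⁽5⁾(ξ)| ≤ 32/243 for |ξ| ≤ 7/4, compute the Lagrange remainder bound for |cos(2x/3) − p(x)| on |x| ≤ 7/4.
16807/933120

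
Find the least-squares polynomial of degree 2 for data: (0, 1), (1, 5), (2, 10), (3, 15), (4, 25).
46/35 + (83/35)x + (6/7)x²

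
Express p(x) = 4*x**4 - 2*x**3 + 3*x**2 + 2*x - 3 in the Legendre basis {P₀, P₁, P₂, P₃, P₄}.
(-6/5)P₀ + (4/5)P₁ + (30/7)P₂ + (-4/5)P₃ + (32/35)P₄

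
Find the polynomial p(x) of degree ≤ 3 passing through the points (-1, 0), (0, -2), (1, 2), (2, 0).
-2*x**3 + 3*x**2 + 3*x - 2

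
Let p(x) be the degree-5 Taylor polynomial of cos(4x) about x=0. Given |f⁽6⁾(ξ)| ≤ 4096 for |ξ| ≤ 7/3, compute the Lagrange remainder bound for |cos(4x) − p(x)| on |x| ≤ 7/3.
30118144/32805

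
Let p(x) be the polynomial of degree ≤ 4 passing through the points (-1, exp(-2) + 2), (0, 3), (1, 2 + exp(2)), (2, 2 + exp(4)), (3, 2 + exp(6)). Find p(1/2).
(-5 + (-20*exp(4) + 316 + 90*exp(2) + 3*exp(6))*exp(2))*exp(-2)/128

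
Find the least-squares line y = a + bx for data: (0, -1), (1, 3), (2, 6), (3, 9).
a = -7/10, b = 33/10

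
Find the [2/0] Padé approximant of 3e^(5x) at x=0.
75*x**2/2 + 15*x + 3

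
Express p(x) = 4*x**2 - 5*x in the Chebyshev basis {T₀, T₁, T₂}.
(2)T₀ + (-5)T₁ + (2)T₂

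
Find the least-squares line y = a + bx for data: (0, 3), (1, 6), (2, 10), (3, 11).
a = 33/10, b = 14/5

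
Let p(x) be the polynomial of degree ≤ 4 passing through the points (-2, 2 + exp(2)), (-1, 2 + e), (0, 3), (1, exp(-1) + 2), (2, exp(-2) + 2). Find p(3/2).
(35 + 140*e + (-5*exp(2) + 28*e + 186)*exp(2))*exp(-2)/128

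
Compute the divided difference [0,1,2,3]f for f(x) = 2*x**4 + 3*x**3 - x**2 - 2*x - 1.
15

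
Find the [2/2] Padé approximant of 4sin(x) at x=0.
4*x/(x**2/6 + 1)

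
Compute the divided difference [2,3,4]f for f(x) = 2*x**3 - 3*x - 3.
18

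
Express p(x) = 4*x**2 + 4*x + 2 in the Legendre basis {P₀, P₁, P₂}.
(10/3)P₀ + (4)P₁ + (8/3)P₂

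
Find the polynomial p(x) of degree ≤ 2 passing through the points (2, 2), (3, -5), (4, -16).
-2*x**2 + 3*x + 4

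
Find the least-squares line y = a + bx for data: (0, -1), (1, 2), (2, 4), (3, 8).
a = -11/10, b = 29/10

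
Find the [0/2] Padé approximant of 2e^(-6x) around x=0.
2/(18*x**2 + 6*x + 1)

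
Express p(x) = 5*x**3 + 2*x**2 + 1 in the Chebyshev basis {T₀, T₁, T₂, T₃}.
(2)T₀ + (15/4)T₁ + T₂ + (5/4)T₃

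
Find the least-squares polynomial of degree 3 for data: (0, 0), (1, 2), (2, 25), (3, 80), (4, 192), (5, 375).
-13/63 + (25/378)x + (-13/252)x² + (325/108)x³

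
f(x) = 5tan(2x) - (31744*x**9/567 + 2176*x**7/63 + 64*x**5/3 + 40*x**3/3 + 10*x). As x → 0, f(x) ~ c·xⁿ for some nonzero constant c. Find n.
11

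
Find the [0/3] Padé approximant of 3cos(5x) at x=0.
3/(25*x**2/2 + 1)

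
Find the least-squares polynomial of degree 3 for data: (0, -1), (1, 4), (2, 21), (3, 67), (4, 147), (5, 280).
-61/63 + (374/189)x + (41/63)x² + (55/27)x³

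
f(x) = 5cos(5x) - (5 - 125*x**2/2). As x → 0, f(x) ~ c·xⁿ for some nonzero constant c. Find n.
4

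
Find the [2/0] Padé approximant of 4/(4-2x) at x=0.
x**2/4 + x/2 + 1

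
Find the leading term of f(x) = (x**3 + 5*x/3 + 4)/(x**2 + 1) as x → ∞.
x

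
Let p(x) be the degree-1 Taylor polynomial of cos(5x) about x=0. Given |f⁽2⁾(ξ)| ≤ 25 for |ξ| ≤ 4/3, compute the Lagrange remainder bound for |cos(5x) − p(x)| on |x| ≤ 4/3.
200/9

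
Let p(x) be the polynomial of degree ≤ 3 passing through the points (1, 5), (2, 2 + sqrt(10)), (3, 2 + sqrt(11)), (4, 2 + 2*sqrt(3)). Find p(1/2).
-35*sqrt(10)/16 - 5*sqrt(3)/8 + 21*sqrt(11)/16 + 137/16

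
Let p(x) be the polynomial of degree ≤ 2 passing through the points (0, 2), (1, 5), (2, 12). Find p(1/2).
3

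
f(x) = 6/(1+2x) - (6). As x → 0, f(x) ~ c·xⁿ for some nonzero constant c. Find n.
1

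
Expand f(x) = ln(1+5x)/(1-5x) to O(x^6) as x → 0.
5*x + 25*x**2/2 + 625*x**3/6 + 4375*x**4/12 + 29375*x**5/12 + O(x**6)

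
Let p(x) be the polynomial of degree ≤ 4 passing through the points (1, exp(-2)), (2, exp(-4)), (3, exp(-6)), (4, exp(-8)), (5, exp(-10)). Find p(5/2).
(-5*exp(8) - 20*exp(2) + 3 + 90*exp(4) + 60*exp(6))*exp(-10)/128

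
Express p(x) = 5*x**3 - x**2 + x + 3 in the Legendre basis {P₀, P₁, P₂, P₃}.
(8/3)P₀ + (4)P₁ + (-2/3)P₂ + (2)P₃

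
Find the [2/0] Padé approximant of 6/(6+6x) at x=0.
x**2 - x + 1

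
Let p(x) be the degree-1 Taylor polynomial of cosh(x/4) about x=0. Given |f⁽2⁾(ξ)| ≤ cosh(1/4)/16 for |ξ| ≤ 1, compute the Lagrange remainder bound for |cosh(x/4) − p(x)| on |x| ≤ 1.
cosh(1/4)/32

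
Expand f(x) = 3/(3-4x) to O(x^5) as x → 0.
1 + 4*x/3 + 16*x**2/9 + 64*x**3/27 + 256*x**4/81 + O(x**5)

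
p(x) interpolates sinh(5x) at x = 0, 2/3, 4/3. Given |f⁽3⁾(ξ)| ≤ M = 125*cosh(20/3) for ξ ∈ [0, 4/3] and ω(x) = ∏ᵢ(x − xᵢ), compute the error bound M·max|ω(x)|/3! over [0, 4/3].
1000*sqrt(3)*cosh(20/3)/729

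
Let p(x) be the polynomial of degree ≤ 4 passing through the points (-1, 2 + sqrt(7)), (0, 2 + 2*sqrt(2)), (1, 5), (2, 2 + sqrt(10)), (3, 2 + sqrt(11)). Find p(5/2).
-5*sqrt(7)/128 + 23/64 + 7*sqrt(2)/16 + 35*sqrt(11)/128 + 35*sqrt(10)/32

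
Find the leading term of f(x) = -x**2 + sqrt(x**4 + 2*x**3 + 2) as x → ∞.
x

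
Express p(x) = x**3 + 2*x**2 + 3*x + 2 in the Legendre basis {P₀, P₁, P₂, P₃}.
(8/3)P₀ + (18/5)P₁ + (4/3)P₂ + (2/5)P₃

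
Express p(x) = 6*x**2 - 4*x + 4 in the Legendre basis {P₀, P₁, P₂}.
(6)P₀ + (-4)P₁ + (4)P₂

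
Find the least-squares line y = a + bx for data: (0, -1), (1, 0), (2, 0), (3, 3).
a = -13/10, b = 6/5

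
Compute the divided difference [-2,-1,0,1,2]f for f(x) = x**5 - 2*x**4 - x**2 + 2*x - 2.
-2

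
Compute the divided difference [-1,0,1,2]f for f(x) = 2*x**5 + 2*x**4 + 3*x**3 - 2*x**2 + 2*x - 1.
17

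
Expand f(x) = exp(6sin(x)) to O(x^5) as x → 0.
1 + 6*x + 18*x**2 + 35*x**3 + 48*x**4 + O(x**5)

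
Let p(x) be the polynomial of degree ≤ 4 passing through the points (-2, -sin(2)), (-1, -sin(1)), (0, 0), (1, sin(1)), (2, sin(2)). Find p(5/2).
-15*sin(1)/8 + 35*sin(2)/16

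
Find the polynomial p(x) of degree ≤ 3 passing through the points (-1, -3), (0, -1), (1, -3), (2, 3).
2*x**3 - 2*x**2 - 2*x - 1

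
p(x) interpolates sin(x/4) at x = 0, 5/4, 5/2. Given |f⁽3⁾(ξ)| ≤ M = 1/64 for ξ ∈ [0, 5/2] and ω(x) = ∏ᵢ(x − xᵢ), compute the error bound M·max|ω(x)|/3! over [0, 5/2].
125*sqrt(3)/110592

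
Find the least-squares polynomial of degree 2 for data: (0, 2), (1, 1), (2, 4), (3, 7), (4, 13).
9/5 + (-6/5)x + x²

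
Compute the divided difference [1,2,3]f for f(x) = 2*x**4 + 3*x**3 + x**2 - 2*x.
69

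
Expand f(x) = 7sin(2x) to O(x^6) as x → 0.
14*x - 28*x**3/3 + 28*x**5/15 + O(x**6)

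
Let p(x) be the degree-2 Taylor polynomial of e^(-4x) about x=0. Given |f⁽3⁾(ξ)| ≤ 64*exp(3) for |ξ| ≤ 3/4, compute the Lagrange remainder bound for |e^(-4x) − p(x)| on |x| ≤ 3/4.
9*exp(3)/2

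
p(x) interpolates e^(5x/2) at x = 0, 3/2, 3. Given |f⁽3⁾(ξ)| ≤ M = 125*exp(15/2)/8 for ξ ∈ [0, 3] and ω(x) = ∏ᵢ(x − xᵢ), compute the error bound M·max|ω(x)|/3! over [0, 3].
125*sqrt(3)*exp(15/2)/64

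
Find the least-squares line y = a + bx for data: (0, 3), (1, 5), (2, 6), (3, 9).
a = 29/10, b = 19/10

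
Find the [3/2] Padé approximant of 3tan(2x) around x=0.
(-8*x**3/5 + 6*x)/(1 - 8*x**2/5)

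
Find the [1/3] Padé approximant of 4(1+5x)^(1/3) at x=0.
(50*x/3 + 4)/(125*x**3/81 - 25*x**2/18 + 5*x/2 + 1)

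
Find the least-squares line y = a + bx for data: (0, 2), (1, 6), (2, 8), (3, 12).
a = 11/5, b = 16/5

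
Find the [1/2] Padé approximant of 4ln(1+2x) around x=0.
8*x/(-x**2/3 + x + 1)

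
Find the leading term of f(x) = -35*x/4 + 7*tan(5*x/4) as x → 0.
875*x**3/192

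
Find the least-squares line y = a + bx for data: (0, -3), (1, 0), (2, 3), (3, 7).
a = -16/5, b = 33/10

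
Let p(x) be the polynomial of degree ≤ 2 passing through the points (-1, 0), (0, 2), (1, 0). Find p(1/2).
3/2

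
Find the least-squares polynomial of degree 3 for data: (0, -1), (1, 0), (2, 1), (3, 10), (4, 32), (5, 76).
-127/126 + (2389/756)x + (-421/126)x² + (125/108)x³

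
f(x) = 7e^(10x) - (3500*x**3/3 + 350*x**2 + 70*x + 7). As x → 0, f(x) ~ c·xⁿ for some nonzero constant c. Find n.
4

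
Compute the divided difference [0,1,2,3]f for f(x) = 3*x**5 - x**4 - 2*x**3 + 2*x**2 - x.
67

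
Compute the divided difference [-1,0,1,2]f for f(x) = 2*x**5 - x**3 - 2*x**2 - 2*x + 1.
9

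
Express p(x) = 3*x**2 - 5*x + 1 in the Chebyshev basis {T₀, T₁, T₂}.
(5/2)T₀ + (-5)T₁ + (3/2)T₂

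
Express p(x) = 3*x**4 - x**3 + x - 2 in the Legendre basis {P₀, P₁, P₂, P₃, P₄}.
(-7/5)P₀ + (2/5)P₁ + (12/7)P₂ + (-2/5)P₃ + (24/35)P₄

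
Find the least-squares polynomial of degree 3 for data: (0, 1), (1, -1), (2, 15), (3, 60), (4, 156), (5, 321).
29/42 + (-491/252)x + (-5/3)x² + (107/36)x³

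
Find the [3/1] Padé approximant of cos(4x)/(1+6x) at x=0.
(16*x**3/9 - 176*x**2/21 + 4*x/63 + 1)/(382*x/63 + 1)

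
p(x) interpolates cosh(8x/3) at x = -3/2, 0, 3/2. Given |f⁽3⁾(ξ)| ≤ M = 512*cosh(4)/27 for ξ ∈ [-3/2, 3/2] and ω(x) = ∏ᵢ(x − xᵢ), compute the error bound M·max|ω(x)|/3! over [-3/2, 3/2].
64*sqrt(3)*cosh(4)/27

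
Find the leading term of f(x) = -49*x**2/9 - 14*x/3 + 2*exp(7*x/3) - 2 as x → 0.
343*x**3/81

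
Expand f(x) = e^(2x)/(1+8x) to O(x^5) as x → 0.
1 - 6*x + 50*x**2 - 1196*x**3/3 + 3190*x**4 + O(x**5)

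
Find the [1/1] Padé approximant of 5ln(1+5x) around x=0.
25*x/(5*x/2 + 1)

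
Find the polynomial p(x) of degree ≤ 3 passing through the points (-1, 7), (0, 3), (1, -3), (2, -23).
-2*x**3 - x**2 - 3*x + 3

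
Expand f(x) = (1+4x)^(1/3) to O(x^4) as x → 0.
1 + 4*x/3 - 16*x**2/9 + 320*x**3/81 + O(x**4)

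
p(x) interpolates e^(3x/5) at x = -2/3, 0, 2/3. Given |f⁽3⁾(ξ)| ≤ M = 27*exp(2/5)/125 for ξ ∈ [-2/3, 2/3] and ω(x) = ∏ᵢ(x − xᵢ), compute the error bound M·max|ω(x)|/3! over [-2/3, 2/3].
8*sqrt(3)*exp(2/5)/3375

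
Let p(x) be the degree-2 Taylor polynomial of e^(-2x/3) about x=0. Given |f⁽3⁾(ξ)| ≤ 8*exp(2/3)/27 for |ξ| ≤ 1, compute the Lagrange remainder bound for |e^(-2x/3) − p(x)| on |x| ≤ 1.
4*exp(2/3)/81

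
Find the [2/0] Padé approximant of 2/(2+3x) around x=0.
9*x**2/4 - 3*x/2 + 1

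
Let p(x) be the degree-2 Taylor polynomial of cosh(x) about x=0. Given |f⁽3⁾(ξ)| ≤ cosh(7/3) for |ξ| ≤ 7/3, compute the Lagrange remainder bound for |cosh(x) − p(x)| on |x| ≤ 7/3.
343*cosh(7/3)/162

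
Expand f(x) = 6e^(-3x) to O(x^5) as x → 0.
6 - 18*x + 27*x**2 - 27*x**3 + 81*x**4/4 + O(x**5)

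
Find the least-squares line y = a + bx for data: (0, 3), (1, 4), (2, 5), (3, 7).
a = 14/5, b = 13/10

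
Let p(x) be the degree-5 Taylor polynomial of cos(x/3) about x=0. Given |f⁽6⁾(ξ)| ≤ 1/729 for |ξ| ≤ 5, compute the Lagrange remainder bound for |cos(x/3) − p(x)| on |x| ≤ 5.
3125/104976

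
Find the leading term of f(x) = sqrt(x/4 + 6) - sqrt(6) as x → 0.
sqrt(6)*x/48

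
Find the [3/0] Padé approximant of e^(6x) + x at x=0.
36*x**3 + 18*x**2 + 7*x + 1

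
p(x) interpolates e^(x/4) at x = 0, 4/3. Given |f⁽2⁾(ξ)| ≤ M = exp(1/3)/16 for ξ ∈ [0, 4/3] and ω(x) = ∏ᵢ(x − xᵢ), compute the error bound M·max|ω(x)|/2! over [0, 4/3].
exp(1/3)/72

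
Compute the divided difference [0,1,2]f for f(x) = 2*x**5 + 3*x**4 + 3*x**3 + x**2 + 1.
61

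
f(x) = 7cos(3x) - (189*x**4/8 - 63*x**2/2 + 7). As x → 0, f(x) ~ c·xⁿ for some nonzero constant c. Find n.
6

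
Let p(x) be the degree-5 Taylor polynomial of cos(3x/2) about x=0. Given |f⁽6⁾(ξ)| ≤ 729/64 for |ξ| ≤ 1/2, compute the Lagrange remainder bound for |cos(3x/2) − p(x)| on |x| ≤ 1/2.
81/327680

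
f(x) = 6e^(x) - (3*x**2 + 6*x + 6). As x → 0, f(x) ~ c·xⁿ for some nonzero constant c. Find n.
3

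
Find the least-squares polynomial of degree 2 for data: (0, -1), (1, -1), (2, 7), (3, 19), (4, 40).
-36/35 + (-103/35)x + (23/7)x²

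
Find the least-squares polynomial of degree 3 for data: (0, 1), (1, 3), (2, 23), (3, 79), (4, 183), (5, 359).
6/7 + (-29/42)x + (2/7)x² + (17/6)x³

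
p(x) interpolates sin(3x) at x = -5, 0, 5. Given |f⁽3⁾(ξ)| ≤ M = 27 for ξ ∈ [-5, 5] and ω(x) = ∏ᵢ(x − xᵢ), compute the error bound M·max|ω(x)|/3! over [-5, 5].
125*sqrt(3)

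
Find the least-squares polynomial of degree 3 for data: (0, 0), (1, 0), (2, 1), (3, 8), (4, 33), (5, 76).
13/126 + (1109/756)x + (-359/126)x² + (121/108)x³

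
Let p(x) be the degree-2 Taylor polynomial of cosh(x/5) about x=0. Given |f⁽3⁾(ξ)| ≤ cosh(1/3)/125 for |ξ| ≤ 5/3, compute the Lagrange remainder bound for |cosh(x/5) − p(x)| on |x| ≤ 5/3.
cosh(1/3)/162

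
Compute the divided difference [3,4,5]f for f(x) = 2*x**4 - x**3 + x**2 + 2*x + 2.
183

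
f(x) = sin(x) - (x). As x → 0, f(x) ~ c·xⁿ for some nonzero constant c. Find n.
3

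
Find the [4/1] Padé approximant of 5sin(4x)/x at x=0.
128*x**4/3 - 160*x**2/3 + 20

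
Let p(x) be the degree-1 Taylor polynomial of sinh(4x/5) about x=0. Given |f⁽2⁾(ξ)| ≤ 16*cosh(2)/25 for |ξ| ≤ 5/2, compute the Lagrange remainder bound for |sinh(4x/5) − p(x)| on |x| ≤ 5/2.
2*cosh(2)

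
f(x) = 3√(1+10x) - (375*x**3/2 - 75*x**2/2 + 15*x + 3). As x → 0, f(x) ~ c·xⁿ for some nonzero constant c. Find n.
4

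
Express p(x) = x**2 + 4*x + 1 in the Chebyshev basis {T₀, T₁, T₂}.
(3/2)T₀ + (4)T₁ + (1/2)T₂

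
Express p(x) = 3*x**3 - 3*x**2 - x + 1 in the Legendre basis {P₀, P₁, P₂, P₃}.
(4/5)P₁ + (-2)P₂ + (6/5)P₃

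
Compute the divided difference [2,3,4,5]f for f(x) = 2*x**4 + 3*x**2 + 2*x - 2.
28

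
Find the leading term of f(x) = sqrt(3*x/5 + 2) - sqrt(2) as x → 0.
3*sqrt(2)*x/20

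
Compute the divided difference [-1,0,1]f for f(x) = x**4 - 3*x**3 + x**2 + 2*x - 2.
2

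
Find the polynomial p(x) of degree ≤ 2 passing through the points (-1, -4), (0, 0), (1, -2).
-3*x**2 + x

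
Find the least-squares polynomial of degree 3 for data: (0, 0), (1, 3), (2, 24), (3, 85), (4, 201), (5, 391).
19/126 + (-1219/756)x + (115/126)x² + (325/108)x³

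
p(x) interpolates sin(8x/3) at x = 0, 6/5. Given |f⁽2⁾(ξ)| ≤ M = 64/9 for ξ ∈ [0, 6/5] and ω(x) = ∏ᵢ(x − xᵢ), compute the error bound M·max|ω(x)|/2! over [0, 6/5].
32/25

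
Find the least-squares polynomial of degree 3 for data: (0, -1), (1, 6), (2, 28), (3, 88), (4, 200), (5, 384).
-5/6 + (923/252)x + (-10/21)x² + (109/36)x³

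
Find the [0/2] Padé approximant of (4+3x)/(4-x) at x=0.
1/(3*x**2/4 - x + 1)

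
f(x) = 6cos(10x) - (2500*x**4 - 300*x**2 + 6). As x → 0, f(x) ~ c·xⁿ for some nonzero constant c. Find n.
6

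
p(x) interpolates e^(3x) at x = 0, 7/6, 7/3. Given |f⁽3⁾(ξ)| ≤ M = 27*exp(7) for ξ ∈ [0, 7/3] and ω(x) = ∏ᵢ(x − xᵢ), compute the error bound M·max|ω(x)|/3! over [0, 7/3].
343*sqrt(3)*exp(7)/216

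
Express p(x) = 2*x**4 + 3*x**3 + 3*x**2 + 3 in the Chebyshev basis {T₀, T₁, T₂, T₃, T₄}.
(21/4)T₀ + (9/4)T₁ + (5/2)T₂ + (3/4)T₃ + (1/4)T₄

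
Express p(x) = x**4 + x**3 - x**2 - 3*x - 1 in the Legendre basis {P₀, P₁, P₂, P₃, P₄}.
(-17/15)P₀ + (-12/5)P₁ + (-2/21)P₂ + (2/5)P₃ + (8/35)P₄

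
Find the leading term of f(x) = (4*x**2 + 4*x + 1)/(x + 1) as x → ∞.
4*x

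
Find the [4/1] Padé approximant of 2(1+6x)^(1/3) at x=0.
(32*x**4/3 - 128*x**3/15 + 48*x**2/5 + 64*x/5 + 2)/(22*x/5 + 1)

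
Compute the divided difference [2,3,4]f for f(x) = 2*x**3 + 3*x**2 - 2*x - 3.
21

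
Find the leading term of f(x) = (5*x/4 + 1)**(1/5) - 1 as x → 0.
x/4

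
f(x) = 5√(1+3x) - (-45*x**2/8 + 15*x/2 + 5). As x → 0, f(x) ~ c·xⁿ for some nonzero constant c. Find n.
3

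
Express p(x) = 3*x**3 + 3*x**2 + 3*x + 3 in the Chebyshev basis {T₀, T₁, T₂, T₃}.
(9/2)T₀ + (21/4)T₁ + (3/2)T₂ + (3/4)T₃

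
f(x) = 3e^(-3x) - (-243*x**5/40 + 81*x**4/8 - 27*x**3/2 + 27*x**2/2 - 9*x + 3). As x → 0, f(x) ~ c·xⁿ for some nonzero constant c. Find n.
6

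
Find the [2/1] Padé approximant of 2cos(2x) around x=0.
2 - 4*x**2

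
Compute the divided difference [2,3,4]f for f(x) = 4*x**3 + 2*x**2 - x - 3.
38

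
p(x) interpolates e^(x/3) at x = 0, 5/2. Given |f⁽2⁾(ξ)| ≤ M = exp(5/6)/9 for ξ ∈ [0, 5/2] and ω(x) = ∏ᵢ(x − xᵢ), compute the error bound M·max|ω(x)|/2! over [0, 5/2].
25*exp(5/6)/288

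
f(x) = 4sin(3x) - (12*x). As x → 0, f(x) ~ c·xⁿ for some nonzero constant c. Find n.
3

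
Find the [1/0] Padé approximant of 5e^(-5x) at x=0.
5 - 25*x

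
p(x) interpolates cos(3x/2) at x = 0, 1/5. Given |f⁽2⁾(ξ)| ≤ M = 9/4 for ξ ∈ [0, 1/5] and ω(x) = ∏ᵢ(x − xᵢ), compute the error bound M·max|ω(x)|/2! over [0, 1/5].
9/800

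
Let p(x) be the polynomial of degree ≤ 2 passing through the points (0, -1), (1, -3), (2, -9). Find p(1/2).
-3/2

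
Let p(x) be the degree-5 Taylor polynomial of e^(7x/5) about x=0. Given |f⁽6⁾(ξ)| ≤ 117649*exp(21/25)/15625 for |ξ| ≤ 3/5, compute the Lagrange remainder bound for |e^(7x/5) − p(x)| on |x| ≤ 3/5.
9529569*exp(21/25)/19531250000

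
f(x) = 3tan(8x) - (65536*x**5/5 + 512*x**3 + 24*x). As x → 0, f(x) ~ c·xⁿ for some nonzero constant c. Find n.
7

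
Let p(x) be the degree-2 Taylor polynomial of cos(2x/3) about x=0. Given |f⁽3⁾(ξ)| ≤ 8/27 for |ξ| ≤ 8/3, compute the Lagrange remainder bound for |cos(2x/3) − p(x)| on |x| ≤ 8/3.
2048/2187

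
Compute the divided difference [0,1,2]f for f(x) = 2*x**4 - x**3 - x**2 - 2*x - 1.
10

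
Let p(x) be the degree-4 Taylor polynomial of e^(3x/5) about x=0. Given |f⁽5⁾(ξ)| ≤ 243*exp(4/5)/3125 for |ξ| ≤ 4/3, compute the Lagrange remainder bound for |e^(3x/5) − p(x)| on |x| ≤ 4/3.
128*exp(4/5)/46875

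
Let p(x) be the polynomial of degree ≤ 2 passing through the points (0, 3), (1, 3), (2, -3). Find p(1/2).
15/4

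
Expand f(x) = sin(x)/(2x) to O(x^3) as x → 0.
1/2 - x**2/12 + O(x**3)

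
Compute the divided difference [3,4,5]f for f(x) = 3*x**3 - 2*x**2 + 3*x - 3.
34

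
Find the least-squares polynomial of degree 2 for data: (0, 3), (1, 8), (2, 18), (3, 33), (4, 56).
114/35 + (97/70)x + (41/14)x²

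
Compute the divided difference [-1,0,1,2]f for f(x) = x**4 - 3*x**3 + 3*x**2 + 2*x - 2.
-1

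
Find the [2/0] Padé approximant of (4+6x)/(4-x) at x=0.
7*x**2/16 + 7*x/4 + 1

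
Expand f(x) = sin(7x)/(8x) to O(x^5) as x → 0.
7/8 - 343*x**2/48 + 16807*x**4/960 + O(x**5)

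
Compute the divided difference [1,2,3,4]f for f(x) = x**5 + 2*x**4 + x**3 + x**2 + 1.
86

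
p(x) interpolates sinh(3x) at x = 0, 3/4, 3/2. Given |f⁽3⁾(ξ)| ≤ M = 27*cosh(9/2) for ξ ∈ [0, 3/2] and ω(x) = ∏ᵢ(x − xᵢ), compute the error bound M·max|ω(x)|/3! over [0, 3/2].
27*sqrt(3)*cosh(9/2)/64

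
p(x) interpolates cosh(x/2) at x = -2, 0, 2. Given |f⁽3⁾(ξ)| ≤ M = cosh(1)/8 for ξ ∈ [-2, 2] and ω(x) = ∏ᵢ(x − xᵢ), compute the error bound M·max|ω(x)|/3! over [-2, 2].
sqrt(3)*cosh(1)/27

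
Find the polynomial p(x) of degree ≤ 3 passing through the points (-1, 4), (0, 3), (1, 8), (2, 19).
3*x**2 + 2*x + 3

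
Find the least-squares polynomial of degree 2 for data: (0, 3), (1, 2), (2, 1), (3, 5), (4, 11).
116/35 + (-247/70)x + (19/14)x²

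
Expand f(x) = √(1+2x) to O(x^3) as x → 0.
1 + x - x**2/2 + O(x**3)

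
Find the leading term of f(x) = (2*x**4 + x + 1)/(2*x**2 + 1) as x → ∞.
x**2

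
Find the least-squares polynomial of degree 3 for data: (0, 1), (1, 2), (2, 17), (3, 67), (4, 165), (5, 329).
73/63 + (-841/378)x + (-71/252)x² + (299/108)x³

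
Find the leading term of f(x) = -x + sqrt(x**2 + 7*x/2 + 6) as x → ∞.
7/4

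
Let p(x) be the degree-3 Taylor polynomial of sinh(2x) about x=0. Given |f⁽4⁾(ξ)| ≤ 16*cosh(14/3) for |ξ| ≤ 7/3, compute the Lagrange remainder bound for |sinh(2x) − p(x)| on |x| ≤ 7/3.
4802*cosh(14/3)/243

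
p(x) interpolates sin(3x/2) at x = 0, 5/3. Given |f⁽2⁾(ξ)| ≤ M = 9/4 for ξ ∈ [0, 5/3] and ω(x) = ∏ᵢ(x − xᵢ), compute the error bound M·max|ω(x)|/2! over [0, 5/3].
25/32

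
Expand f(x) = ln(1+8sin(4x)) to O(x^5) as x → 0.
32*x - 512*x**2 + 32512*x**3/3 - 778240*x**4/3 + O(x**5)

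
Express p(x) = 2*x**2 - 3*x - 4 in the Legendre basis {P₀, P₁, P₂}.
(-10/3)P₀ + (-3)P₁ + (4/3)P₂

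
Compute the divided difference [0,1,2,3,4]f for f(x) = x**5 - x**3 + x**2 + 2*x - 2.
10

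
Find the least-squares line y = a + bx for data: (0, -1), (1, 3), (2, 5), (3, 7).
a = -2/5, b = 13/5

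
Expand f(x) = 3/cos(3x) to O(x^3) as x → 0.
3 + 27*x**2/2 + O(x**3)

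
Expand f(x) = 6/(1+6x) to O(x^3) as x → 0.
6 - 36*x + 216*x**2 + O(x**3)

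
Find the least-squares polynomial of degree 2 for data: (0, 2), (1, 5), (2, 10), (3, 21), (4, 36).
16/7 + (-6/35)x + (15/7)x²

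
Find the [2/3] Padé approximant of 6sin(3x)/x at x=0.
(18 - 189*x**2/10)/(9*x**2/20 + 1)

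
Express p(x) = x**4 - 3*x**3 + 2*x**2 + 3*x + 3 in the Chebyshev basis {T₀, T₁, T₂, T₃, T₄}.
(35/8)T₀ + (3/4)T₁ + (3/2)T₂ + (-3/4)T₃ + (1/8)T₄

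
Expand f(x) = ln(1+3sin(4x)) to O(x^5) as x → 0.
12*x - 72*x**2 + 544*x**3 - 4800*x**4 + O(x**5)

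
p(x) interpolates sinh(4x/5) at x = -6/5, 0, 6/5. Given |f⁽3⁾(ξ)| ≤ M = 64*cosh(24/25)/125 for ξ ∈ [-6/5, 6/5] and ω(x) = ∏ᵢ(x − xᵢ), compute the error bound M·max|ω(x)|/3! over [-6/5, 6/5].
512*sqrt(3)*cosh(24/25)/15625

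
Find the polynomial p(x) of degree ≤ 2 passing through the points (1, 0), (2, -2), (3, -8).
-2*x**2 + 4*x - 2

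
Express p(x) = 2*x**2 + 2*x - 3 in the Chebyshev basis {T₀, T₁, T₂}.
(-2)T₀ + (2)T₁ + T₂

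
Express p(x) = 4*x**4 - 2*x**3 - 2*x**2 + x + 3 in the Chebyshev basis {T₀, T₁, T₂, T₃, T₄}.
(7/2)T₀ + (-1/2)T₁ + T₂ + (-1/2)T₃ + (1/2)T₄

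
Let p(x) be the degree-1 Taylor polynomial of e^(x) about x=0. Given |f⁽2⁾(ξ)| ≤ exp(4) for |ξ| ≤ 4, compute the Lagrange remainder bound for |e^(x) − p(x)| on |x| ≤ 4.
8*exp(4)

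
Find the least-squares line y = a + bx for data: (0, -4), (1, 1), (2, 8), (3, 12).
a = -4, b = 11/2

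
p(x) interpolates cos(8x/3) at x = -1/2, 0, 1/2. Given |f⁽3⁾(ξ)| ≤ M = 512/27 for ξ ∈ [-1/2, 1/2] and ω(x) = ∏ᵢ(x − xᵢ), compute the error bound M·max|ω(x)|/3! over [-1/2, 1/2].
64*sqrt(3)/729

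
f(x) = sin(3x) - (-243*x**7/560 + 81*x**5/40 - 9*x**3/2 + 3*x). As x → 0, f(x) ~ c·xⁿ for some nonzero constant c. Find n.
9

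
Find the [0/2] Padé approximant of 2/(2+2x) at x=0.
1/(x + 1)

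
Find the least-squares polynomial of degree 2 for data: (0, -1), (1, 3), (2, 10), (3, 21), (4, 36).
-31/35 + (62/35)x + (13/7)x²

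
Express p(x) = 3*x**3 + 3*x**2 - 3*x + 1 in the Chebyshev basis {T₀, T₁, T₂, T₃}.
(5/2)T₀ + (-3/4)T₁ + (3/2)T₂ + (3/4)T₃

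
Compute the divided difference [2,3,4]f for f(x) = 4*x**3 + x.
36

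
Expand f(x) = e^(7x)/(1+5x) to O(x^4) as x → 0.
1 + 2*x + 29*x**2/2 - 46*x**3/3 + O(x**4)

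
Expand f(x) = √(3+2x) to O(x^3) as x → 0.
sqrt(3) + sqrt(3)*x/3 - sqrt(3)*x**2/18 + O(x**3)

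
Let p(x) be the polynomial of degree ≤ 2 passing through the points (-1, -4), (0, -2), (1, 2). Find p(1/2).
-1/4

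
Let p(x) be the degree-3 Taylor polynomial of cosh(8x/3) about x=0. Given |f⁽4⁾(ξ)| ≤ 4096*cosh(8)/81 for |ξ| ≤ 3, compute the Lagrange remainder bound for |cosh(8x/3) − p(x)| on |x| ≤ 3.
512*cosh(8)/3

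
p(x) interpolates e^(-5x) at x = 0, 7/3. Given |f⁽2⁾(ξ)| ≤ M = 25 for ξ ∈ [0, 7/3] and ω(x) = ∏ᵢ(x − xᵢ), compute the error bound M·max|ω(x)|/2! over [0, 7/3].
1225/72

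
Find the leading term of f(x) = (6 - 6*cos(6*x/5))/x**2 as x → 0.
108/25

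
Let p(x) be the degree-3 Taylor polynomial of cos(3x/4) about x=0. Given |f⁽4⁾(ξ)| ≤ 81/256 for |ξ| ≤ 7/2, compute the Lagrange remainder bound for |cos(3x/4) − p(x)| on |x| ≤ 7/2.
64827/32768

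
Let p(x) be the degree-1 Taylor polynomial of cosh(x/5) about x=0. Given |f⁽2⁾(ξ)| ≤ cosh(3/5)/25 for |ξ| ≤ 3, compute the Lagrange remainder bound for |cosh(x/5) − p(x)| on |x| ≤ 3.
9*cosh(3/5)/50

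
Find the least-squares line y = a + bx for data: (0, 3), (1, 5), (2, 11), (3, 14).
a = 12/5, b = 39/10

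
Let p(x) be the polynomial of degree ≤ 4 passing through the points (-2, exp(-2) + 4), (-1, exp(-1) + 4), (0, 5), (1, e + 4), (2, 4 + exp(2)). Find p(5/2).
5*(-84*exp(3) - 36*e + 7 + 178*exp(2) + 63*exp(4))*exp(-2)/128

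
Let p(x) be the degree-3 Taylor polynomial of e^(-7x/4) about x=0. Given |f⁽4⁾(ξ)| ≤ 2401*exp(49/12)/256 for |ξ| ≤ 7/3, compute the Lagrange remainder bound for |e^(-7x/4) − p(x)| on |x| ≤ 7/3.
5764801*exp(49/12)/497664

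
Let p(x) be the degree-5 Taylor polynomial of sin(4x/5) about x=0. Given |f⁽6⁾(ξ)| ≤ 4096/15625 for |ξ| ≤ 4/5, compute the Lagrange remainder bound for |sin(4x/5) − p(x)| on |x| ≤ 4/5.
1048576/10986328125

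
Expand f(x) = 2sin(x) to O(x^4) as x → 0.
2*x - x**3/3 + O(x**4)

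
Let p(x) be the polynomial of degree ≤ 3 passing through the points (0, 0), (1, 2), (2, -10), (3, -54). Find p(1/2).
13/8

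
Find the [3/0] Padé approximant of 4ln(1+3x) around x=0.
6*x*(6*x**2 - 3*x + 2)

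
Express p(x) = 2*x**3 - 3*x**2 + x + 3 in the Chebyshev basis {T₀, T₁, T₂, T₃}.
(3/2)T₀ + (5/2)T₁ + (-3/2)T₂ + (1/2)T₃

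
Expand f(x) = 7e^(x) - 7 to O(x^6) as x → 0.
7*x + 7*x**2/2 + 7*x**3/6 + 7*x**4/24 + 7*x**5/120 + O(x**6)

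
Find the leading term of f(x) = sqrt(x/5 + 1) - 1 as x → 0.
x/10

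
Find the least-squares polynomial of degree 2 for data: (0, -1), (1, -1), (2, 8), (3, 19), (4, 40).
-39/35 + (-83/35)x + (22/7)x²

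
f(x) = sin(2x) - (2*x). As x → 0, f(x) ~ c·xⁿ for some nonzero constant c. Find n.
3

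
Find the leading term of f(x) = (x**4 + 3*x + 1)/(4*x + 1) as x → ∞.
x**3/4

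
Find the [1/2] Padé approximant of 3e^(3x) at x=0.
(3*x + 3)/(3*x**2/2 - 2*x + 1)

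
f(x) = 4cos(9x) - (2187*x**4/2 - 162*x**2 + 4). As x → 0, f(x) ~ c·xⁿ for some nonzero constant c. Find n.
6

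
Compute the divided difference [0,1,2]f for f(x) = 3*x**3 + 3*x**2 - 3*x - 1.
12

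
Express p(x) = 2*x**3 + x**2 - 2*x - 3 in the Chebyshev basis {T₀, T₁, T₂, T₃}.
(-5/2)T₀ + (-1/2)T₁ + (1/2)T₂ + (1/2)T₃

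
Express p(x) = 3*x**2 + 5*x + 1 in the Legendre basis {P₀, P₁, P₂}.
(2)P₀ + (5)P₁ + (2)P₂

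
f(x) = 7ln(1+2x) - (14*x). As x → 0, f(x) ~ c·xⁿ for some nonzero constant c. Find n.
2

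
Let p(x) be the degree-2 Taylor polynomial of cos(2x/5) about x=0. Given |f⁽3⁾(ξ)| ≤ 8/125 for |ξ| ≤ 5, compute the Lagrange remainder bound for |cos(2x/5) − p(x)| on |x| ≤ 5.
4/3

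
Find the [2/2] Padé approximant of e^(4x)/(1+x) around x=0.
(8*x**2/9 + 4*x/3 + 1)/(8*x**2/9 - 5*x/3 + 1)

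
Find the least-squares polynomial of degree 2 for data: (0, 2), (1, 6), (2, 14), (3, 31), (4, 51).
72/35 + (41/70)x + (41/14)x²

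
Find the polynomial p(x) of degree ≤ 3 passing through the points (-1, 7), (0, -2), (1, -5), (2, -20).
-3*x**3 + 3*x**2 - 3*x - 2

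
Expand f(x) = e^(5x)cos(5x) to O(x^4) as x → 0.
1 + 5*x - 125*x**3/3 + O(x**4)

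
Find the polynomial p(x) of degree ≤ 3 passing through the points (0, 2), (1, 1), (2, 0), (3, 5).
x**3 - 3*x**2 + x + 2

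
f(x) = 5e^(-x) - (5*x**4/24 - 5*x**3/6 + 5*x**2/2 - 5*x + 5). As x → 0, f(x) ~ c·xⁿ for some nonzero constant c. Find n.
5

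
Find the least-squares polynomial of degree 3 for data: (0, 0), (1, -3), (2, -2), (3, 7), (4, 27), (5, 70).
-31/126 + (-983/756)x + (-443/252)x² + (26/27)x³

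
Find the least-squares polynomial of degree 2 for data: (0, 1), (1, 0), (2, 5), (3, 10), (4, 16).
2/5 + x²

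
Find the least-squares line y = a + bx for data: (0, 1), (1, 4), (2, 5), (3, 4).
a = 2, b = 1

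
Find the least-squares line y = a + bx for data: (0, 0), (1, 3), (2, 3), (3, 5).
a = 1/2, b = 3/2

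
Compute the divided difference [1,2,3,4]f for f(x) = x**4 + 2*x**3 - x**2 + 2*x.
12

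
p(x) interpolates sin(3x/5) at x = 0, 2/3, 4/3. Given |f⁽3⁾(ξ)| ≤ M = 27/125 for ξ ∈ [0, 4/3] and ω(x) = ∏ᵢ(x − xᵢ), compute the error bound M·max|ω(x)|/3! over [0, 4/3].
8*sqrt(3)/3375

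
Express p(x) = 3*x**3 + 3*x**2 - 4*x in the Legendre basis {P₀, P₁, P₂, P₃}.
P₀ + (-11/5)P₁ + (2)P₂ + (6/5)P₃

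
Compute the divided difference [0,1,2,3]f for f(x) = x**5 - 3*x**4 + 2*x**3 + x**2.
9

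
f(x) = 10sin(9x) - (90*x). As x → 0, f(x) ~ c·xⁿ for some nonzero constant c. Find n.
3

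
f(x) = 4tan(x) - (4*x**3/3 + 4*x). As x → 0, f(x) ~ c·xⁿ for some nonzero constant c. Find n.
5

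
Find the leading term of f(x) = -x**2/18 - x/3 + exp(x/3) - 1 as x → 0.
x**3/162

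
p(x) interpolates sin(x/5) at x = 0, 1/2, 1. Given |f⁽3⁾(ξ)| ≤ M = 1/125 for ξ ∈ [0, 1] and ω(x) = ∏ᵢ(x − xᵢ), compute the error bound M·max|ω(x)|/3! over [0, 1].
sqrt(3)/27000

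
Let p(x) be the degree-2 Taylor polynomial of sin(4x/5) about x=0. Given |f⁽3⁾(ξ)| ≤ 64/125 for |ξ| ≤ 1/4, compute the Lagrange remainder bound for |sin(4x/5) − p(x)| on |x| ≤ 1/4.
1/750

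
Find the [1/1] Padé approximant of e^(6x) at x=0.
(3*x + 1)/(1 - 3*x)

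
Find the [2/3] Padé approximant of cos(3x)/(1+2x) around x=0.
(1 - 15*x**2/4)/(3*x**3/2 + 3*x**2/4 + 2*x + 1)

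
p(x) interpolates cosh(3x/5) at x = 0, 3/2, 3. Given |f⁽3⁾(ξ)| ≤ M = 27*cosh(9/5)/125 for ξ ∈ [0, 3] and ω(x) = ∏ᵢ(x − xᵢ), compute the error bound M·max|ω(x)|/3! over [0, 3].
27*sqrt(3)*cosh(9/5)/1000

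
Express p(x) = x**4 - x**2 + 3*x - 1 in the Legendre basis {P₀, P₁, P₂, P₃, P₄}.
(-17/15)P₀ + (3)P₁ + (-2/21)P₂ + (8/35)P₄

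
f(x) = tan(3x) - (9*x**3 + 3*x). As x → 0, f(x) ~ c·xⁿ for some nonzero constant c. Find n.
5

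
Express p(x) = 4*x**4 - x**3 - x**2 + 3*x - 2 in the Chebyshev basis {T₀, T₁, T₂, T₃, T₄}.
-T₀ + (9/4)T₁ + (3/2)T₂ + (-1/4)T₃ + (1/2)T₄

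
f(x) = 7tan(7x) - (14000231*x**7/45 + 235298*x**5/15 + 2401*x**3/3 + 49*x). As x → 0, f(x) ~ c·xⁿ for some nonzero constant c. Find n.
9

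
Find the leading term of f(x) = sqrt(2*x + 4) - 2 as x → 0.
x/2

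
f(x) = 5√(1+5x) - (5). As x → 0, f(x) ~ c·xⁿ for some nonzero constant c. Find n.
1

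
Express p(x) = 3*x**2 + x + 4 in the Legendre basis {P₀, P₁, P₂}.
(5)P₀ + P₁ + (2)P₂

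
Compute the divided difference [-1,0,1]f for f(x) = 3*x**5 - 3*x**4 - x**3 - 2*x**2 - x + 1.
-5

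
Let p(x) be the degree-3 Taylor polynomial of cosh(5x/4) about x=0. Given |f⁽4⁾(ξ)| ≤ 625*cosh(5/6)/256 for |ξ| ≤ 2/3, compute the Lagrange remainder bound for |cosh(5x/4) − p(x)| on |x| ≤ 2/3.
625*cosh(5/6)/31104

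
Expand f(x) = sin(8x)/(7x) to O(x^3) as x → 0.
8/7 - 256*x**2/21 + O(x**3)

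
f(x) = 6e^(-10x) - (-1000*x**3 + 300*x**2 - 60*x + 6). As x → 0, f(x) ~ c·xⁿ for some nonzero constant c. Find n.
4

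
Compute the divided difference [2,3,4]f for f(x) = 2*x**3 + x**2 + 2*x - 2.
19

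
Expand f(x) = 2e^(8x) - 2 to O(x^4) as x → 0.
16*x + 64*x**2 + 512*x**3/3 + O(x**4)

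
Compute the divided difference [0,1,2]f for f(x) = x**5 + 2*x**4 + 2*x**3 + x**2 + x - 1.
36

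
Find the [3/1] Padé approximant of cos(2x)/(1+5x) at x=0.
(2*x**3/15 - 140*x**2/69 + 2*x/345 + 1)/(1727*x/345 + 1)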